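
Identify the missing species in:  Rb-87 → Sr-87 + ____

Conserve mass number: 87 = 87 + A, so A = 0.
Conserve atomic number: 37 = 38 + Z, so Z = -1.
A = 0 and Z = -1 is e⁻ — a beta-minus particle.

beta-minus particle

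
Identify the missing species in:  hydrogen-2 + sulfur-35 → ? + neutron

Conserve mass number: 2 + 35 = A + 1, so A = 36.
Conserve atomic number: 1 + 16 = Z + 0, so Z = 17.
Z = 17 is chlorine, so the species is chlorine-36.

Cl-36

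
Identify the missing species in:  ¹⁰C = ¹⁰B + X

positron

Conserve mass number: 10 = 10 + A, so A = 0.
Conserve atomic number: 6 = 5 + Z, so Z = 1.
A = 0 and Z = 1 is e⁺ — a positron.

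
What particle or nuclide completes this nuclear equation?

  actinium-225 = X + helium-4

Conserve mass number: 225 = A + 4, so A = 221.
Conserve atomic number: 89 = Z + 2, so Z = 87.
Z = 87 is francium, so the species is francium-221.

Fr-221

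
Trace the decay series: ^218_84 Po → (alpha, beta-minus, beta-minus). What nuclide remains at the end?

Po-214

Start: (A, Z) = (218, 84).
After α: (214, 82).
After β⁻: (214, 83).
After β⁻: (214, 84).
Z = 84 is polonium.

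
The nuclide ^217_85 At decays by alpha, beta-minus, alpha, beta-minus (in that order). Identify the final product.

Start: (A, Z) = (217, 85).
After α: (213, 83).
After β⁻: (213, 84).
After α: (209, 82).
After β⁻: (209, 83).
Z = 83 is bismuth.

Bi-209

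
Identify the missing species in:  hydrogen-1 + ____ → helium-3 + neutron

triton

Conserve mass number: 1 + A = 3 + 1, so A = 3.
Conserve atomic number: 1 + Z = 2 + 0, so Z = 1.
A = 3 and Z = 1 is hydrogen-3 — a triton.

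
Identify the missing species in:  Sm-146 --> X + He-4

Conserve mass number: 146 = A + 4, so A = 142.
Conserve atomic number: 62 = Z + 2, so Z = 60.
Z = 60 is neodymium, so the species is Nd-142.

Nd-142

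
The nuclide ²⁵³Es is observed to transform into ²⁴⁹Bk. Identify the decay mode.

alpha decay

ΔA = 249 − 253 = -4; ΔZ = 97 − 99 = -2.
A drops by 4 and Z drops by 2 — the signature of alpha emission.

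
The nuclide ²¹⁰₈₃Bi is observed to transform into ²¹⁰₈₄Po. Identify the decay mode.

ΔA = 210 − 210 = 0; ΔZ = 84 − 83 = +1.
A is unchanged and Z rises by 1 — a neutron has become a proton (β⁻ decay).

beta-minus decay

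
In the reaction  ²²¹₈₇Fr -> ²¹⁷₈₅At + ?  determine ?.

alpha particle

Conserve mass number: 221 = 217 + A, so A = 4.
Conserve atomic number: 87 = 85 + Z, so Z = 2.
A = 4 and Z = 2 is ⁴₂He — an alpha particle.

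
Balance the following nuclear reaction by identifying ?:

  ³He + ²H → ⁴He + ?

Conserve mass number: 3 + 2 = 4 + A, so A = 1.
Conserve atomic number: 2 + 1 = 2 + Z, so Z = 1.
A = 1 and Z = 1 is ¹H — a proton.

proton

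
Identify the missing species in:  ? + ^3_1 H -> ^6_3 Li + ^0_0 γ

Conserve mass number: A + 3 = 6 + 0, so A = 3.
Conserve atomic number: Z + 1 = 3 + 0, so Z = 2.
Z = 2 is helium, so the species is ^3_2 He.

He-3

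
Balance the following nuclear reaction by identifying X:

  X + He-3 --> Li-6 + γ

triton

Conserve mass number: A + 3 = 6 + 0, so A = 3.
Conserve atomic number: Z + 2 = 3 + 0, so Z = 1.
A = 3 and Z = 1 is H-3 — a triton.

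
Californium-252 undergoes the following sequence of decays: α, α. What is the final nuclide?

Start: (A, Z) = (252, 98).
After α: (248, 96).
After α: (244, 94).
Z = 94 is plutonium.

Pu-244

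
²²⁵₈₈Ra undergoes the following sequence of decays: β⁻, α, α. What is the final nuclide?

At-217

Start: (A, Z) = (225, 88).
After β⁻: (225, 89).
After α: (221, 87).
After α: (217, 85).
Z = 85 is astatine.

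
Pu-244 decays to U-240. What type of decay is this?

alpha decay

ΔA = 240 − 244 = -4; ΔZ = 92 − 94 = -2.
A drops by 4 and Z drops by 2 — the signature of alpha emission.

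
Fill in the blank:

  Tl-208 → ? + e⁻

Pb-208

Conserve mass number: 208 = A + 0, so A = 208.
Conserve atomic number: 81 = Z − 1, so Z = 82.
Z = 82 is lead, so the species is Pb-208.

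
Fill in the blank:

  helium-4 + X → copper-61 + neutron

Co-58

Conserve mass number: 4 + A = 61 + 1, so A = 58.
Conserve atomic number: 2 + Z = 29 + 0, so Z = 27.
Z = 27 is cobalt, so the species is cobalt-58.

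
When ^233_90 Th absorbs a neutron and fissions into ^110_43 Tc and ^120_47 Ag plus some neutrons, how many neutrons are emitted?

4

Conserve mass number: 234 = 110 + 120 + k, so k = 234 − 230 = 4.
Check atomic number: 90 = 43 + 47 + 0 = 90. ✓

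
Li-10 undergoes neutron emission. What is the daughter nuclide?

Li-9

Neutron emission: mass number changes by -1, atomic number by +0.
A: 10 − 1 = 9; Z: 3 = 3.
Z = 3 is lithium, so the daughter is Li-9.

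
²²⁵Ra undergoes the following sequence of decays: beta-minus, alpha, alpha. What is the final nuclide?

Start: (A, Z) = (225, 88).
After β⁻: (225, 89).
After α: (221, 87).
After α: (217, 85).
Z = 85 is astatine.

At-217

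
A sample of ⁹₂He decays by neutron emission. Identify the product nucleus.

Neutron emission: mass number changes by -1, atomic number by +0.
A: 9 − 1 = 8; Z: 2 = 2.
Z = 2 is helium, so the daughter is ⁸₂He.

He-8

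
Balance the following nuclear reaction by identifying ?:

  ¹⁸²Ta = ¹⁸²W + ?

beta-minus particle

Conserve mass number: 182 = 182 + A, so A = 0.
Conserve atomic number: 73 = 74 + Z, so Z = -1.
A = 0 and Z = -1 is e⁻ — a beta-minus particle.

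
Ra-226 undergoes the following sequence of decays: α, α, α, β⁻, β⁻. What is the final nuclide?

Po-214

Start: (A, Z) = (226, 88).
After α: (222, 86).
After α: (218, 84).
After α: (214, 82).
After β⁻: (214, 83).
After β⁻: (214, 84).
Z = 84 is polonium.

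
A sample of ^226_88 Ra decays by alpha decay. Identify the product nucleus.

Alpha decay: mass number changes by -4, atomic number by -2.
A: 226 − 4 = 222; Z: 88 − 2 = 86.
Z = 86 is radon, so the daughter is ^222_86 Rn.

Rn-222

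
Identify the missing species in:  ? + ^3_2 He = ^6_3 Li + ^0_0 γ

triton

Conserve mass number: A + 3 = 6 + 0, so A = 3.
Conserve atomic number: Z + 2 = 3 + 0, so Z = 1.
A = 3 and Z = 1 is ^3_1 H — a triton.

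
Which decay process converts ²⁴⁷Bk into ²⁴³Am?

alpha decay

ΔA = 243 − 247 = -4; ΔZ = 95 − 97 = -2.
A drops by 4 and Z drops by 2 — the signature of alpha emission.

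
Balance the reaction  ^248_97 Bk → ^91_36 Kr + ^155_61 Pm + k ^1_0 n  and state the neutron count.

2

Conserve mass number: 248 = 91 + 155 + k, so k = 248 − 246 = 2.
Check atomic number: 97 = 36 + 61 + 0 = 97. ✓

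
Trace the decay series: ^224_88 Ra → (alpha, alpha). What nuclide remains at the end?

Po-216

Start: (A, Z) = (224, 88).
After α: (220, 86).
After α: (216, 84).
Z = 84 is polonium.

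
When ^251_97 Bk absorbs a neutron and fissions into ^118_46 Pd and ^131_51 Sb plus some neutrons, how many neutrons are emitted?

3

Conserve mass number: 252 = 118 + 131 + k, so k = 252 − 249 = 3.
Check atomic number: 97 = 46 + 51 + 0 = 97. ✓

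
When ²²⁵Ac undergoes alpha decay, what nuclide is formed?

Alpha decay: mass number changes by -4, atomic number by -2.
A: 225 − 4 = 221; Z: 89 − 2 = 87.
Z = 87 is francium, so the daughter is ²²¹Fr.

Fr-221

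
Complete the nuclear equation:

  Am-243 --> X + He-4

Np-239

Conserve mass number: 243 = A + 4, so A = 239.
Conserve atomic number: 95 = Z + 2, so Z = 93.
Z = 93 is neptunium, so the species is Np-239.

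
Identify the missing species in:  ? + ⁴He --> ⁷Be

Conserve mass number: A + 4 = 7, so A = 3.
Conserve atomic number: Z + 2 = 4, so Z = 2.
Z = 2 is helium, so the species is ³He.

He-3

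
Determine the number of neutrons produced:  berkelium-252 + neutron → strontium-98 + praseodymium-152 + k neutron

Conserve mass number: 253 = 98 + 152 + k, so k = 253 − 250 = 3.
Check atomic number: 97 = 38 + 59 + 0 = 97. ✓

3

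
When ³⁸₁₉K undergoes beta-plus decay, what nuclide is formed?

Beta-plus decay: mass number changes by +0, atomic number by -1.
A: 38 = 38; Z: 19 − 1 = 18.
Z = 18 is argon, so the daughter is ³⁸₁₈Ar.

Ar-38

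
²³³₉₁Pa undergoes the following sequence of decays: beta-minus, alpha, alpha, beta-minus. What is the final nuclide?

Start: (A, Z) = (233, 91).
After β⁻: (233, 92).
After α: (229, 90).
After α: (225, 88).
After β⁻: (225, 89).
Z = 89 is actinium.

Ac-225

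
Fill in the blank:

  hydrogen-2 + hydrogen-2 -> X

Conserve mass number: 2 + 2 = A, so A = 4.
Conserve atomic number: 1 + 1 = Z, so Z = 2.
A = 4 and Z = 2 is helium-4 — an alpha particle.

He-4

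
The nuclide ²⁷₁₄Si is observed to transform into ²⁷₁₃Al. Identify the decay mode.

ΔA = 27 − 27 = 0; ΔZ = 13 − 14 = -1.
A is unchanged and Z drops by 1 — a proton has become a neutron (β⁺ emission or electron capture).

beta-plus decay or electron capture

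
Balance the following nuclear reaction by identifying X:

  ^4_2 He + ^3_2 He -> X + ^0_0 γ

Be-7

Conserve mass number: 4 + 3 = A + 0, so A = 7.
Conserve atomic number: 2 + 2 = Z + 0, so Z = 4.
Z = 4 is beryllium, so the species is ^7_4 Be.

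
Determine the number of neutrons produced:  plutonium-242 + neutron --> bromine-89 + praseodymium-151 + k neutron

3

Conserve mass number: 243 = 89 + 151 + k, so k = 243 − 240 = 3.
Check atomic number: 94 = 35 + 59 + 0 = 94. ✓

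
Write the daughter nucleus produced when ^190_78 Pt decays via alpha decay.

Alpha decay: mass number changes by -4, atomic number by -2.
A: 190 − 4 = 186; Z: 78 − 2 = 76.
Z = 76 is osmium, so the daughter is ^186_76 Os.

Os-186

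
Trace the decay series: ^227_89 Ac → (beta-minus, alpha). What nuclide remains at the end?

Start: (A, Z) = (227, 89).
After β⁻: (227, 90).
After α: (223, 88).
Z = 88 is radium.

Ra-223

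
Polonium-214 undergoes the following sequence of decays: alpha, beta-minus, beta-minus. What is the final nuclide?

Po-210

Start: (A, Z) = (214, 84).
After α: (210, 82).
After β⁻: (210, 83).
After β⁻: (210, 84).
Z = 84 is polonium.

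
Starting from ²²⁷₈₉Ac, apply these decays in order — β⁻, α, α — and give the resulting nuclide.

Rn-219

Start: (A, Z) = (227, 89).
After β⁻: (227, 90).
After α: (223, 88).
After α: (219, 86).
Z = 86 is radon.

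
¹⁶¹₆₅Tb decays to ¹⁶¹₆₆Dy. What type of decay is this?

beta-minus decay

ΔA = 161 − 161 = 0; ΔZ = 66 − 65 = +1.
A is unchanged and Z rises by 1 — a neutron has become a proton (β⁻ decay).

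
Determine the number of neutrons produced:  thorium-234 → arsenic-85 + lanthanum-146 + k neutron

3

Conserve mass number: 234 = 85 + 146 + k, so k = 234 − 231 = 3.
Check atomic number: 90 = 33 + 57 + 0 = 90. ✓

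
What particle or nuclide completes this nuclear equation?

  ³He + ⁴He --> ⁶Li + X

proton

Conserve mass number: 3 + 4 = 6 + A, so A = 1.
Conserve atomic number: 2 + 2 = 3 + Z, so Z = 1.
A = 1 and Z = 1 is ¹H — a proton.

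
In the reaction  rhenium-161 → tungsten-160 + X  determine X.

proton

Conserve mass number: 161 = 160 + A, so A = 1.
Conserve atomic number: 75 = 74 + Z, so Z = 1.
A = 1 and Z = 1 is hydrogen-1 — a proton.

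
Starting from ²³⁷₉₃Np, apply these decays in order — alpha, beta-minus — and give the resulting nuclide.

U-233

Start: (A, Z) = (237, 93).
After α: (233, 91).
After β⁻: (233, 92).
Z = 92 is uranium.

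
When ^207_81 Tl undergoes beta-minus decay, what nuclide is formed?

Beta-minus decay: mass number changes by +0, atomic number by +1.
A: 207 = 207; Z: 81 + 1 = 82.
Z = 82 is lead, so the daughter is ^207_82 Pb.

Pb-207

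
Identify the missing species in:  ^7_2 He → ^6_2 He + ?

Conserve mass number: 7 = 6 + A, so A = 1.
Conserve atomic number: 2 = 2 + Z, so Z = 0.
A = 1 and Z = 0 is ^1_0 n — a neutron.

neutron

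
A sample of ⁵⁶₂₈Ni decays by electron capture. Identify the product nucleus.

Electron capture: mass number changes by +0, atomic number by -1.
A: 56 = 56; Z: 28 − 1 = 27.
Z = 27 is cobalt, so the daughter is ⁵⁶₂₇Co.

Co-56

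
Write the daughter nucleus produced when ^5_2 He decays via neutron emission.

Neutron emission: mass number changes by -1, atomic number by +0.
A: 5 − 1 = 4; Z: 2 = 2.
Z = 2 is helium, so the daughter is ^4_2 He.

He-4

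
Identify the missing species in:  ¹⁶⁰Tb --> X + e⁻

Conserve mass number: 160 = A + 0, so A = 160.
Conserve atomic number: 65 = Z − 1, so Z = 66.
Z = 66 is dysprosium, so the species is ¹⁶⁰Dy.

Dy-160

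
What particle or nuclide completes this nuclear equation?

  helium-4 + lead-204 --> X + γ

Conserve mass number: 4 + 204 = A + 0, so A = 208.
Conserve atomic number: 2 + 82 = Z + 0, so Z = 84.
Z = 84 is polonium, so the species is polonium-208.

Po-208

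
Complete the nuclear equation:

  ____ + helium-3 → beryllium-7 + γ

Conserve mass number: A + 3 = 7 + 0, so A = 4.
Conserve atomic number: Z + 2 = 4 + 0, so Z = 2.
A = 4 and Z = 2 is helium-4 — an alpha particle.

alpha particle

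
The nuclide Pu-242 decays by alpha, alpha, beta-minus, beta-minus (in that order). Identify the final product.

Start: (A, Z) = (242, 94).
After α: (238, 92).
After α: (234, 90).
After β⁻: (234, 91).
After β⁻: (234, 92).
Z = 92 is uranium.

U-234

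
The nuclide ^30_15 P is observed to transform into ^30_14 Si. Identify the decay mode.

ΔA = 30 − 30 = 0; ΔZ = 14 − 15 = -1.
A is unchanged and Z drops by 1 — a proton has become a neutron (β⁺ emission or electron capture).

beta-plus decay or electron capture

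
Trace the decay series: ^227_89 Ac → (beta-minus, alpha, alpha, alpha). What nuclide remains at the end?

Start: (A, Z) = (227, 89).
After β⁻: (227, 90).
After α: (223, 88).
After α: (219, 86).
After α: (215, 84).
Z = 84 is polonium.

Po-215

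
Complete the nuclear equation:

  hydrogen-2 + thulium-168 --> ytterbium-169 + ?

Conserve mass number: 2 + 168 = 169 + A, so A = 1.
Conserve atomic number: 1 + 69 = 70 + Z, so Z = 0.
A = 1 and Z = 0 is neutron — a neutron.

neutron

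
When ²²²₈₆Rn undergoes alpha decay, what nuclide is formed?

Alpha decay: mass number changes by -4, atomic number by -2.
A: 222 − 4 = 218; Z: 86 − 2 = 84.
Z = 84 is polonium, so the daughter is ²¹⁸₈₄Po.

Po-218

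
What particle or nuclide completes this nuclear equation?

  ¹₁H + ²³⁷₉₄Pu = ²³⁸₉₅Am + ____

gamma ray

Conserve mass number: 1 + 237 = 238 + A, so A = 0.
Conserve atomic number: 1 + 94 = 95 + Z, so Z = 0.
A = 0 and Z = 0 is ⁰₀γ — a gamma ray.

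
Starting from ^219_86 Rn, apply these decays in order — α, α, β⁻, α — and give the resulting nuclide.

Tl-207

Start: (A, Z) = (219, 86).
After α: (215, 84).
After α: (211, 82).
After β⁻: (211, 83).
After α: (207, 81).
Z = 81 is thallium.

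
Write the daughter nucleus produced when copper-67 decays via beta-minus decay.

Zn-67

Beta-minus decay: mass number changes by +0, atomic number by +1.
A: 67 = 67; Z: 29 + 1 = 30.
Z = 30 is zinc, so the daughter is zinc-67.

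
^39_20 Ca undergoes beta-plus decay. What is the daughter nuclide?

Beta-plus decay: mass number changes by +0, atomic number by -1.
A: 39 = 39; Z: 20 − 1 = 19.
Z = 19 is potassium, so the daughter is ^39_19 K.

K-39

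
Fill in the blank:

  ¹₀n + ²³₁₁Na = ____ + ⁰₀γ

Conserve mass number: 1 + 23 = A + 0, so A = 24.
Conserve atomic number: 0 + 11 = Z + 0, so Z = 11.
Z = 11 is sodium, so the species is ²⁴₁₁Na.

Na-24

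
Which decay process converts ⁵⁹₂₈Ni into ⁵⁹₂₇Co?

beta-plus decay or electron capture

ΔA = 59 − 59 = 0; ΔZ = 27 − 28 = -1.
A is unchanged and Z drops by 1 — a proton has become a neutron (β⁺ emission or electron capture).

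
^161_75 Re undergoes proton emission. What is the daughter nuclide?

W-160

Proton emission: mass number changes by -1, atomic number by -1.
A: 161 − 1 = 160; Z: 75 − 1 = 74.
Z = 74 is tungsten, so the daughter is ^160_74 W.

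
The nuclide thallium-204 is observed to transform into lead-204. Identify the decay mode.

ΔA = 204 − 204 = 0; ΔZ = 82 − 81 = +1.
A is unchanged and Z rises by 1 — a neutron has become a proton (β⁻ decay).

beta-minus decay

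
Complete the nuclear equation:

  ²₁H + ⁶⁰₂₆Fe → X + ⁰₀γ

Co-62

Conserve mass number: 2 + 60 = A + 0, so A = 62.
Conserve atomic number: 1 + 26 = Z + 0, so Z = 27.
Z = 27 is cobalt, so the species is ⁶²₂₇Co.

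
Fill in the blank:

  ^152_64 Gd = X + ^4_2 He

Sm-148

Conserve mass number: 152 = A + 4, so A = 148.
Conserve atomic number: 64 = Z + 2, so Z = 62.
Z = 62 is samarium, so the species is ^148_62 Sm.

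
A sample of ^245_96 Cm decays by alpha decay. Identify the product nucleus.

Alpha decay: mass number changes by -4, atomic number by -2.
A: 245 − 4 = 241; Z: 96 − 2 = 94.
Z = 94 is plutonium, so the daughter is ^241_94 Pu.

Pu-241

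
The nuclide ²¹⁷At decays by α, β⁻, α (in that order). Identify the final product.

Pb-209

Start: (A, Z) = (217, 85).
After α: (213, 83).
After β⁻: (213, 84).
After α: (209, 82).
Z = 82 is lead.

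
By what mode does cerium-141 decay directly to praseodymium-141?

ΔA = 141 − 141 = 0; ΔZ = 59 − 58 = +1.
A is unchanged and Z rises by 1 — a neutron has become a proton (β⁻ decay).

beta-minus decay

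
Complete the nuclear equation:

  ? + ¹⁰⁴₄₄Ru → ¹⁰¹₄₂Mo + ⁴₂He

neutron

Conserve mass number: A + 104 = 101 + 4, so A = 1.
Conserve atomic number: Z + 44 = 42 + 2, so Z = 0.
A = 1 and Z = 0 is ¹₀n — a neutron.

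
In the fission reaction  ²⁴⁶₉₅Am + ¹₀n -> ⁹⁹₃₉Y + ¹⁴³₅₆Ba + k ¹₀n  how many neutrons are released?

Conserve mass number: 247 = 99 + 143 + k, so k = 247 − 242 = 5.
Check atomic number: 95 = 39 + 56 + 0 = 95. ✓

5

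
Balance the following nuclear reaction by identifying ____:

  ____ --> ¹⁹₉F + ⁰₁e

Conserve mass number: A = 19 + 0, so A = 19.
Conserve atomic number: Z = 9 + 1, so Z = 10.
Z = 10 is neon, so the species is ¹⁹₁₀Ne.

Ne-19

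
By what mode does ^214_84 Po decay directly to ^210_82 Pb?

alpha decay

ΔA = 210 − 214 = -4; ΔZ = 82 − 84 = -2.
A drops by 4 and Z drops by 2 — the signature of alpha emission.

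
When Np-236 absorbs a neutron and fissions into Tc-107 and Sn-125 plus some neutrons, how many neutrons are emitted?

5

Conserve mass number: 237 = 107 + 125 + k, so k = 237 − 232 = 5.
Check atomic number: 93 = 43 + 50 + 0 = 93. ✓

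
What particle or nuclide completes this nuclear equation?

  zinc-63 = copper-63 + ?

positron

Conserve mass number: 63 = 63 + A, so A = 0.
Conserve atomic number: 30 = 29 + Z, so Z = 1.
A = 0 and Z = 1 is e⁺ — a positron.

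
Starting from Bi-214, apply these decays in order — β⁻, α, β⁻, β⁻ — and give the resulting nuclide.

Start: (A, Z) = (214, 83).
After β⁻: (214, 84).
After α: (210, 82).
After β⁻: (210, 83).
After β⁻: (210, 84).
Z = 84 is polonium.

Po-210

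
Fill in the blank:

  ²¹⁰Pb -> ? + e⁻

Conserve mass number: 210 = A + 0, so A = 210.
Conserve atomic number: 82 = Z − 1, so Z = 83.
Z = 83 is bismuth, so the species is ²¹⁰Bi.

Bi-210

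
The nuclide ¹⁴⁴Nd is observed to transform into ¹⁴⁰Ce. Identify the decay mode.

ΔA = 140 − 144 = -4; ΔZ = 58 − 60 = -2.
A drops by 4 and Z drops by 2 — the signature of alpha emission.

alpha decay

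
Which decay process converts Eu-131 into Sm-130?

proton emission

ΔA = 130 − 131 = -1; ΔZ = 62 − 63 = -1.
A drops by 1 and Z drops by 1 — a proton was emitted.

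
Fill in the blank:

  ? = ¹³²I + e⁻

Te-132

Conserve mass number: A = 132 + 0, so A = 132.
Conserve atomic number: Z = 53 − 1, so Z = 52.
Z = 52 is tellurium, so the species is ¹³²Te.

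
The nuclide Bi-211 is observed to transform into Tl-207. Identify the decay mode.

alpha decay

ΔA = 207 − 211 = -4; ΔZ = 81 − 83 = -2.
A drops by 4 and Z drops by 2 — the signature of alpha emission.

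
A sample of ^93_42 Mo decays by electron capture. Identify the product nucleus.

Nb-93

Electron capture: mass number changes by +0, atomic number by -1.
A: 93 = 93; Z: 42 − 1 = 41.
Z = 41 is niobium, so the daughter is ^93_41 Nb.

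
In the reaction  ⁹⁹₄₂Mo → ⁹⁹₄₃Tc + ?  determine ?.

beta-minus particle

Conserve mass number: 99 = 99 + A, so A = 0.
Conserve atomic number: 42 = 43 + Z, so Z = -1.
A = 0 and Z = -1 is ⁰₋₁e — a beta-minus particle.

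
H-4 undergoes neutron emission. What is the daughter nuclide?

Neutron emission: mass number changes by -1, atomic number by +0.
A: 4 − 1 = 3; Z: 1 = 1.
Z = 1 is hydrogen, so the daughter is H-3.

H-3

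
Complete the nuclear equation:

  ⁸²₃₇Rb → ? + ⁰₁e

Conserve mass number: 82 = A + 0, so A = 82.
Conserve atomic number: 37 = Z + 1, so Z = 36.
Z = 36 is krypton, so the species is ⁸²₃₆Kr.

Kr-82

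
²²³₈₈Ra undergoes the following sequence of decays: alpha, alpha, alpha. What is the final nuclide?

Pb-211

Start: (A, Z) = (223, 88).
After α: (219, 86).
After α: (215, 84).
After α: (211, 82).
Z = 82 is lead.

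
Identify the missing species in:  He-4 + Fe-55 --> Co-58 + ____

proton

Conserve mass number: 4 + 55 = 58 + A, so A = 1.
Conserve atomic number: 2 + 26 = 27 + Z, so Z = 1.
A = 1 and Z = 1 is H-1 — a proton.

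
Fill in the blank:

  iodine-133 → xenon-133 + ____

beta-minus particle

Conserve mass number: 133 = 133 + A, so A = 0.
Conserve atomic number: 53 = 54 + Z, so Z = -1.
A = 0 and Z = -1 is e⁻ — a beta-minus particle.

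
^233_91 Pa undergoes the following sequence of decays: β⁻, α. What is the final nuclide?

Start: (A, Z) = (233, 91).
After β⁻: (233, 92).
After α: (229, 90).
Z = 90 is thorium.

Th-229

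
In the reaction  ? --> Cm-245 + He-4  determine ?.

Conserve mass number: A = 245 + 4, so A = 249.
Conserve atomic number: Z = 96 + 2, so Z = 98.
Z = 98 is californium, so the species is Cf-249.

Cf-249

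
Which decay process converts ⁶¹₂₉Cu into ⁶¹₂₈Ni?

beta-plus decay or electron capture

ΔA = 61 − 61 = 0; ΔZ = 28 − 29 = -1.
A is unchanged and Z drops by 1 — a proton has become a neutron (β⁺ emission or electron capture).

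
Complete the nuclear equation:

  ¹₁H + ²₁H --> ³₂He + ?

gamma ray

Conserve mass number: 1 + 2 = 3 + A, so A = 0.
Conserve atomic number: 1 + 1 = 2 + Z, so Z = 0.
A = 0 and Z = 0 is ⁰₀γ — a gamma ray.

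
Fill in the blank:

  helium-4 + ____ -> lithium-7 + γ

Conserve mass number: 4 + A = 7 + 0, so A = 3.
Conserve atomic number: 2 + Z = 3 + 0, so Z = 1.
A = 3 and Z = 1 is hydrogen-3 — a triton.

triton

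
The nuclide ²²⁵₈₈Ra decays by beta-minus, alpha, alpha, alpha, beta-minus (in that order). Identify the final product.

Po-213

Start: (A, Z) = (225, 88).
After β⁻: (225, 89).
After α: (221, 87).
After α: (217, 85).
After α: (213, 83).
After β⁻: (213, 84).
Z = 84 is polonium.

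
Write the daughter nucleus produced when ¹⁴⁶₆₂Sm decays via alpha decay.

Nd-142

Alpha decay: mass number changes by -4, atomic number by -2.
A: 146 − 4 = 142; Z: 62 − 2 = 60.
Z = 60 is neodymium, so the daughter is ¹⁴²₆₀Nd.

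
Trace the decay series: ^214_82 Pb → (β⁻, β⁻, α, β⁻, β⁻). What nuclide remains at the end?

Start: (A, Z) = (214, 82).
After β⁻: (214, 83).
After β⁻: (214, 84).
After α: (210, 82).
After β⁻: (210, 83).
After β⁻: (210, 84).
Z = 84 is polonium.

Po-210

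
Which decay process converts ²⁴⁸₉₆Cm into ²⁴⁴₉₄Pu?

alpha decay

ΔA = 244 − 248 = -4; ΔZ = 94 − 96 = -2.
A drops by 4 and Z drops by 2 — the signature of alpha emission.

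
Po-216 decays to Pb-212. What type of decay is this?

alpha decay

ΔA = 212 − 216 = -4; ΔZ = 82 − 84 = -2.
A drops by 4 and Z drops by 2 — the signature of alpha emission.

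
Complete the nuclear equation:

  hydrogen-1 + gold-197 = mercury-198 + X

Conserve mass number: 1 + 197 = 198 + A, so A = 0.
Conserve atomic number: 1 + 79 = 80 + Z, so Z = 0.
A = 0 and Z = 0 is γ — a gamma ray.

gamma ray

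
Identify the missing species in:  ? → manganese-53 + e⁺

Conserve mass number: A = 53 + 0, so A = 53.
Conserve atomic number: Z = 25 + 1, so Z = 26.
Z = 26 is iron, so the species is iron-53.

Fe-53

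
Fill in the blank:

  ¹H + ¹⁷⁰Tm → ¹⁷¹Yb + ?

gamma ray

Conserve mass number: 1 + 170 = 171 + A, so A = 0.
Conserve atomic number: 1 + 69 = 70 + Z, so Z = 0.
A = 0 and Z = 0 is γ — a gamma ray.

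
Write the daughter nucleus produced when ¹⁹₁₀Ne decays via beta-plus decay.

Beta-plus decay: mass number changes by +0, atomic number by -1.
A: 19 = 19; Z: 10 − 1 = 9.
Z = 9 is fluorine, so the daughter is ¹⁹₉F.

F-19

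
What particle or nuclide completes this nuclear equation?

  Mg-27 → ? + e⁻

Al-27

Conserve mass number: 27 = A + 0, so A = 27.
Conserve atomic number: 12 = Z − 1, so Z = 13.
Z = 13 is aluminium, so the species is Al-27.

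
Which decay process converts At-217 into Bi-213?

ΔA = 213 − 217 = -4; ΔZ = 83 − 85 = -2.
A drops by 4 and Z drops by 2 — the signature of alpha emission.

alpha decay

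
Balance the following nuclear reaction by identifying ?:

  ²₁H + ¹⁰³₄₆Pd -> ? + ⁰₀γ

Conserve mass number: 2 + 103 = A + 0, so A = 105.
Conserve atomic number: 1 + 46 = Z + 0, so Z = 47.
Z = 47 is silver, so the species is ¹⁰⁵₄₇Ag.

Ag-105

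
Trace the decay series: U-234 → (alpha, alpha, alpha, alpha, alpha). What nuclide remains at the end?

Pb-214

Start: (A, Z) = (234, 92).
After α: (230, 90).
After α: (226, 88).
After α: (222, 86).
After α: (218, 84).
After α: (214, 82).
Z = 82 is lead.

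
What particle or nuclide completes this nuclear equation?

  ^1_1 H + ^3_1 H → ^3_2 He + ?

Conserve mass number: 1 + 3 = 3 + A, so A = 1.
Conserve atomic number: 1 + 1 = 2 + Z, so Z = 0.
A = 1 and Z = 0 is ^1_0 n — a neutron.

neutron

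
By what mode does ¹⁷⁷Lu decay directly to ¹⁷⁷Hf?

ΔA = 177 − 177 = 0; ΔZ = 72 − 71 = +1.
A is unchanged and Z rises by 1 — a neutron has become a proton (β⁻ decay).

beta-minus decay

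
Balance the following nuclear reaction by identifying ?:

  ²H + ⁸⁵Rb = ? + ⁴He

Conserve mass number: 2 + 85 = A + 4, so A = 83.
Conserve atomic number: 1 + 37 = Z + 2, so Z = 36.
Z = 36 is krypton, so the species is ⁸³Kr.

Kr-83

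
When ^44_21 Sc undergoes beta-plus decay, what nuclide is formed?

Ca-44

Beta-plus decay: mass number changes by +0, atomic number by -1.
A: 44 = 44; Z: 21 − 1 = 20.
Z = 20 is calcium, so the daughter is ^44_20 Ca.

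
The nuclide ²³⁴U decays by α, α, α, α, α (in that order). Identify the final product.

Pb-214

Start: (A, Z) = (234, 92).
After α: (230, 90).
After α: (226, 88).
After α: (222, 86).
After α: (218, 84).
After α: (214, 82).
Z = 82 is lead.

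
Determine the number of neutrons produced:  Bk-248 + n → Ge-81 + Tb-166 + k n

2

Conserve mass number: 249 = 81 + 166 + k, so k = 249 − 247 = 2.
Check atomic number: 97 = 32 + 65 + 0 = 97. ✓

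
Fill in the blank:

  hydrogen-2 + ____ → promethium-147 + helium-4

Conserve mass number: 2 + A = 147 + 4, so A = 149.
Conserve atomic number: 1 + Z = 61 + 2, so Z = 62.
Z = 62 is samarium, so the species is samarium-149.

Sm-149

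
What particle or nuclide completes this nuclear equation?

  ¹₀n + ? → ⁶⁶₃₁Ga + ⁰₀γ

Conserve mass number: 1 + A = 66 + 0, so A = 65.
Conserve atomic number: 0 + Z = 31 + 0, so Z = 31.
Z = 31 is gallium, so the species is ⁶⁵₃₁Ga.

Ga-65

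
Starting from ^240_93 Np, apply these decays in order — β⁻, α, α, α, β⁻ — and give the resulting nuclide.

Ac-228

Start: (A, Z) = (240, 93).
After β⁻: (240, 94).
After α: (236, 92).
After α: (232, 90).
After α: (228, 88).
After β⁻: (228, 89).
Z = 89 is actinium.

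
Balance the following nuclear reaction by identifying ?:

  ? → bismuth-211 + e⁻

Pb-211

Conserve mass number: A = 211 + 0, so A = 211.
Conserve atomic number: Z = 83 − 1, so Z = 82.
Z = 82 is lead, so the species is lead-211.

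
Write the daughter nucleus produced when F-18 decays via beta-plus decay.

Beta-plus decay: mass number changes by +0, atomic number by -1.
A: 18 = 18; Z: 9 − 1 = 8.
Z = 8 is oxygen, so the daughter is O-18.

O-18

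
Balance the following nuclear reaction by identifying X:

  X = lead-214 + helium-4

Po-218

Conserve mass number: A = 214 + 4, so A = 218.
Conserve atomic number: Z = 82 + 2, so Z = 84.
Z = 84 is polonium, so the species is polonium-218.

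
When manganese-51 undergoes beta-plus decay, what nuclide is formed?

Cr-51

Beta-plus decay: mass number changes by +0, atomic number by -1.
A: 51 = 51; Z: 25 − 1 = 24.
Z = 24 is chromium, so the daughter is chromium-51.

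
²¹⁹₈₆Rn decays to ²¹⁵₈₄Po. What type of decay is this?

ΔA = 215 − 219 = -4; ΔZ = 84 − 86 = -2.
A drops by 4 and Z drops by 2 — the signature of alpha emission.

alpha decay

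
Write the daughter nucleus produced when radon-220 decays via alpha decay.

Alpha decay: mass number changes by -4, atomic number by -2.
A: 220 − 4 = 216; Z: 86 − 2 = 84.
Z = 84 is polonium, so the daughter is polonium-216.

Po-216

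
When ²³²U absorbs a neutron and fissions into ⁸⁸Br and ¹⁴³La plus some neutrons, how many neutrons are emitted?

2

Conserve mass number: 233 = 88 + 143 + k, so k = 233 − 231 = 2.
Check atomic number: 92 = 35 + 57 + 0 = 92. ✓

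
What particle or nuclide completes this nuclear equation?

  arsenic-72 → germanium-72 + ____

positron

Conserve mass number: 72 = 72 + A, so A = 0.
Conserve atomic number: 33 = 32 + Z, so Z = 1.
A = 0 and Z = 1 is e⁺ — a positron.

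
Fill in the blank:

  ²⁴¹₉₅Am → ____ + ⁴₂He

Conserve mass number: 241 = A + 4, so A = 237.
Conserve atomic number: 95 = Z + 2, so Z = 93.
Z = 93 is neptunium, so the species is ²³⁷₉₃Np.

Np-237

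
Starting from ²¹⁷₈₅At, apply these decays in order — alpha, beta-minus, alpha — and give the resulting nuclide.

Start: (A, Z) = (217, 85).
After α: (213, 83).
After β⁻: (213, 84).
After α: (209, 82).
Z = 82 is lead.

Pb-209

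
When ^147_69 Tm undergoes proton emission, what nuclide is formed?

Er-146

Proton emission: mass number changes by -1, atomic number by -1.
A: 147 − 1 = 146; Z: 69 − 1 = 68.
Z = 68 is erbium, so the daughter is ^146_68 Er.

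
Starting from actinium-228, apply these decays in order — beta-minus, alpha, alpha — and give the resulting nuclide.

Start: (A, Z) = (228, 89).
After β⁻: (228, 90).
After α: (224, 88).
After α: (220, 86).
Z = 86 is radon.

Rn-220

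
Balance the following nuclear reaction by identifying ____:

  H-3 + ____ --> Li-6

Conserve mass number: 3 + A = 6, so A = 3.
Conserve atomic number: 1 + Z = 3, so Z = 2.
Z = 2 is helium, so the species is He-3.

He-3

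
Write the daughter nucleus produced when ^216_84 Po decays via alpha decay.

Pb-212

Alpha decay: mass number changes by -4, atomic number by -2.
A: 216 − 4 = 212; Z: 84 − 2 = 82.
Z = 82 is lead, so the daughter is ^212_82 Pb.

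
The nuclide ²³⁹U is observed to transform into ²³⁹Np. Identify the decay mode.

beta-minus decay

ΔA = 239 − 239 = 0; ΔZ = 93 − 92 = +1.
A is unchanged and Z rises by 1 — a neutron has become a proton (β⁻ decay).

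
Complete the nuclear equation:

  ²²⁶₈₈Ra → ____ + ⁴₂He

Conserve mass number: 226 = A + 4, so A = 222.
Conserve atomic number: 88 = Z + 2, so Z = 86.
Z = 86 is radon, so the species is ²²²₈₆Rn.

Rn-222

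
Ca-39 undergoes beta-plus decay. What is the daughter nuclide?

K-39

Beta-plus decay: mass number changes by +0, atomic number by -1.
A: 39 = 39; Z: 20 − 1 = 19.
Z = 19 is potassium, so the daughter is K-39.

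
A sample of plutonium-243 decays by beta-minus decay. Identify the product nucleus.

Am-243

Beta-minus decay: mass number changes by +0, atomic number by +1.
A: 243 = 243; Z: 94 + 1 = 95.
Z = 95 is americium, so the daughter is americium-243.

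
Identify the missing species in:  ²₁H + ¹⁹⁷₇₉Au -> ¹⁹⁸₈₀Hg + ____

Conserve mass number: 2 + 197 = 198 + A, so A = 1.
Conserve atomic number: 1 + 79 = 80 + Z, so Z = 0.
A = 1 and Z = 0 is ¹₀n — a neutron.

neutron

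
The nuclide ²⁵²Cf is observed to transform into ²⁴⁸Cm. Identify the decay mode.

ΔA = 248 − 252 = -4; ΔZ = 96 − 98 = -2.
A drops by 4 and Z drops by 2 — the signature of alpha emission.

alpha decay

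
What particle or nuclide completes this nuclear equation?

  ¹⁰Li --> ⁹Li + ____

Conserve mass number: 10 = 9 + A, so A = 1.
Conserve atomic number: 3 = 3 + Z, so Z = 0.
A = 1 and Z = 0 is ¹n — a neutron.

neutron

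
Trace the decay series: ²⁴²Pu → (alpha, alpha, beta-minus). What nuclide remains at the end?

Start: (A, Z) = (242, 94).
After α: (238, 92).
After α: (234, 90).
After β⁻: (234, 91).
Z = 91 is protactinium.

Pa-234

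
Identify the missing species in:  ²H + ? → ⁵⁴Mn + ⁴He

Conserve mass number: 2 + A = 54 + 4, so A = 56.
Conserve atomic number: 1 + Z = 25 + 2, so Z = 26.
Z = 26 is iron, so the species is ⁵⁶Fe.

Fe-56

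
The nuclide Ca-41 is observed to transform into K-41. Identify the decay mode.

ΔA = 41 − 41 = 0; ΔZ = 19 − 20 = -1.
A is unchanged and Z drops by 1 — a proton has become a neutron (β⁺ emission or electron capture).

beta-plus decay or electron capture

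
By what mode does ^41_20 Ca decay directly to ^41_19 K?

beta-plus decay or electron capture

ΔA = 41 − 41 = 0; ΔZ = 19 − 20 = -1.
A is unchanged and Z drops by 1 — a proton has become a neutron (β⁺ emission or electron capture).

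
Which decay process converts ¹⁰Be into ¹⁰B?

ΔA = 10 − 10 = 0; ΔZ = 5 − 4 = +1.
A is unchanged and Z rises by 1 — a neutron has become a proton (β⁻ decay).

beta-minus decay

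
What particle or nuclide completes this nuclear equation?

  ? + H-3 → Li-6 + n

alpha particle

Conserve mass number: A + 3 = 6 + 1, so A = 4.
Conserve atomic number: Z + 1 = 3 + 0, so Z = 2.
A = 4 and Z = 2 is He-4 — an alpha particle.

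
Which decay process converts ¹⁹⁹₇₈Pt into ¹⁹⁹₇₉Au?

beta-minus decay

ΔA = 199 − 199 = 0; ΔZ = 79 − 78 = +1.
A is unchanged and Z rises by 1 — a neutron has become a proton (β⁻ decay).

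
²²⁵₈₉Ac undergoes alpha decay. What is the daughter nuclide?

Alpha decay: mass number changes by -4, atomic number by -2.
A: 225 − 4 = 221; Z: 89 − 2 = 87.
Z = 87 is francium, so the daughter is ²²¹₈₇Fr.

Fr-221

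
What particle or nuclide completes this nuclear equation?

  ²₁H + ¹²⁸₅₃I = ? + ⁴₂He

Conserve mass number: 2 + 128 = A + 4, so A = 126.
Conserve atomic number: 1 + 53 = Z + 2, so Z = 52.
Z = 52 is tellurium, so the species is ¹²⁶₅₂Te.

Te-126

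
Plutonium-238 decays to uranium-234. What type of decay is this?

alpha decay

ΔA = 234 − 238 = -4; ΔZ = 92 − 94 = -2.
A drops by 4 and Z drops by 2 — the signature of alpha emission.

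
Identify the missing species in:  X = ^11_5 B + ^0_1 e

Conserve mass number: A = 11 + 0, so A = 11.
Conserve atomic number: Z = 5 + 1, so Z = 6.
Z = 6 is carbon, so the species is ^11_6 C.

C-11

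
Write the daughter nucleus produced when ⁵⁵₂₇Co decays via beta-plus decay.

Beta-plus decay: mass number changes by +0, atomic number by -1.
A: 55 = 55; Z: 27 − 1 = 26.
Z = 26 is iron, so the daughter is ⁵⁵₂₆Fe.

Fe-55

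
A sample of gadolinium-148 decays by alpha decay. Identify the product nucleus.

Sm-144

Alpha decay: mass number changes by -4, atomic number by -2.
A: 148 − 4 = 144; Z: 64 − 2 = 62.
Z = 62 is samarium, so the daughter is samarium-144.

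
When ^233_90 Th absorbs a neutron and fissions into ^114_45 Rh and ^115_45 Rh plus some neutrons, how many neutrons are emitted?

5

Conserve mass number: 234 = 114 + 115 + k, so k = 234 − 229 = 5.
Check atomic number: 90 = 45 + 45 + 0 = 90. ✓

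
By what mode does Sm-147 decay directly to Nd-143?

ΔA = 143 − 147 = -4; ΔZ = 60 − 62 = -2.
A drops by 4 and Z drops by 2 — the signature of alpha emission.

alpha decay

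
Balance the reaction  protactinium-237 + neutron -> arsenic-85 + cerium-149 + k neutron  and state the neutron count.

Conserve mass number: 238 = 85 + 149 + k, so k = 238 − 234 = 4.
Check atomic number: 91 = 33 + 58 + 0 = 91. ✓

4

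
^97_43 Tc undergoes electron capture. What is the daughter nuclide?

Electron capture: mass number changes by +0, atomic number by -1.
A: 97 = 97; Z: 43 − 1 = 42.
Z = 42 is molybdenum, so the daughter is ^97_42 Mo.

Mo-97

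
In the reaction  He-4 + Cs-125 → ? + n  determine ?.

La-128

Conserve mass number: 4 + 125 = A + 1, so A = 128.
Conserve atomic number: 2 + 55 = Z + 0, so Z = 57.
Z = 57 is lanthanum, so the species is La-128.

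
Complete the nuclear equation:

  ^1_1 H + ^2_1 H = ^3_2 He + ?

gamma ray

Conserve mass number: 1 + 2 = 3 + A, so A = 0.
Conserve atomic number: 1 + 1 = 2 + Z, so Z = 0.
A = 0 and Z = 0 is ^0_0 γ — a gamma ray.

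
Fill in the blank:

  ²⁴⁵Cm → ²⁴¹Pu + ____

Conserve mass number: 245 = 241 + A, so A = 4.
Conserve atomic number: 96 = 94 + Z, so Z = 2.
A = 4 and Z = 2 is ⁴He — an alpha particle.

alpha particle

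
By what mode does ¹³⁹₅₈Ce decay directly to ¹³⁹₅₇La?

ΔA = 139 − 139 = 0; ΔZ = 57 − 58 = -1.
A is unchanged and Z drops by 1 — a proton has become a neutron (β⁺ emission or electron capture).

beta-plus decay or electron capture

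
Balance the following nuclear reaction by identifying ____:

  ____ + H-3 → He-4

proton

Conserve mass number: A + 3 = 4, so A = 1.
Conserve atomic number: Z + 1 = 2, so Z = 1.
A = 1 and Z = 1 is H-1 — a proton.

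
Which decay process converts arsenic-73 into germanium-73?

beta-plus decay or electron capture

ΔA = 73 − 73 = 0; ΔZ = 32 − 33 = -1.
A is unchanged and Z drops by 1 — a proton has become a neutron (β⁺ emission or electron capture).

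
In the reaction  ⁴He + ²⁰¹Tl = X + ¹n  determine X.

Bi-204

Conserve mass number: 4 + 201 = A + 1, so A = 204.
Conserve atomic number: 2 + 81 = Z + 0, so Z = 83.
Z = 83 is bismuth, so the species is ²⁰⁴Bi.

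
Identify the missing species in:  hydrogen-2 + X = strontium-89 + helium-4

Y-91

Conserve mass number: 2 + A = 89 + 4, so A = 91.
Conserve atomic number: 1 + Z = 38 + 2, so Z = 39.
Z = 39 is yttrium, so the species is yttrium-91.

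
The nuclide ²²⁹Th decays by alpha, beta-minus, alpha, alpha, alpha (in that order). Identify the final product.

Bi-213

Start: (A, Z) = (229, 90).
After α: (225, 88).
After β⁻: (225, 89).
After α: (221, 87).
After α: (217, 85).
After α: (213, 83).
Z = 83 is bismuth.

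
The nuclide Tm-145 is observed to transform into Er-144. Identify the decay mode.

proton emission

ΔA = 144 − 145 = -1; ΔZ = 68 − 69 = -1.
A drops by 1 and Z drops by 1 — a proton was emitted.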